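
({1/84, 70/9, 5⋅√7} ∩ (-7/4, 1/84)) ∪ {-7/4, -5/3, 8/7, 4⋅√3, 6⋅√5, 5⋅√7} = {-7/4, -5/3, 8/7, 4⋅√3, 6⋅√5, 5⋅√7}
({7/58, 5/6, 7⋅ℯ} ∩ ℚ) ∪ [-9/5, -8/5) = [-9/5, -8/5) ∪ {7/58, 5/6}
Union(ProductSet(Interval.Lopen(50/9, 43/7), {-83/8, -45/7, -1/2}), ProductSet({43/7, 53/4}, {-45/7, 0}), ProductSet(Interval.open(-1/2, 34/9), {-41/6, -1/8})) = Union(ProductSet({43/7, 53/4}, {-45/7, 0}), ProductSet(Interval.open(-1/2, 34/9), {-41/6, -1/8}), ProductSet(Interval.Lopen(50/9, 43/7), {-83/8, -45/7, -1/2}))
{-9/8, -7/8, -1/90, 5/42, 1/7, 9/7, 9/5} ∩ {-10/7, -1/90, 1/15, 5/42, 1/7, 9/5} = {-1/90, 5/42, 1/7, 9/5}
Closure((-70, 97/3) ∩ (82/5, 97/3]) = [82/5, 97/3]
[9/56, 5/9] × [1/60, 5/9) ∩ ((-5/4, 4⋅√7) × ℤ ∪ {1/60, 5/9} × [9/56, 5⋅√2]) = {5/9} × [9/56, 5/9)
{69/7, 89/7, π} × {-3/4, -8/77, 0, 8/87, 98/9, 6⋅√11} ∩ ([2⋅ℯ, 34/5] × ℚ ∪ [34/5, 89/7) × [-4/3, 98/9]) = {69/7} × {-3/4, -8/77, 0, 8/87, 98/9}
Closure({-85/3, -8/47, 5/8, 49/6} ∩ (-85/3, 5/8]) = {-8/47, 5/8}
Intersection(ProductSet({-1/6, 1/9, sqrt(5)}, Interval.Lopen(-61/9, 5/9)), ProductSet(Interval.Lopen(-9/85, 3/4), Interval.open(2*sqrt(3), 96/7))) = EmptySet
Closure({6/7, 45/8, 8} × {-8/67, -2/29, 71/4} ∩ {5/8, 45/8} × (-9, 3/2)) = {45/8} × {-8/67, -2/29}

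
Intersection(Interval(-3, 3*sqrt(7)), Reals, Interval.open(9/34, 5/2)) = Interval.open(9/34, 5/2)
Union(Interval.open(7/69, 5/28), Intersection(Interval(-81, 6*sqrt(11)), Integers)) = Union(Interval.open(7/69, 5/28), Range(-81, 20, 1))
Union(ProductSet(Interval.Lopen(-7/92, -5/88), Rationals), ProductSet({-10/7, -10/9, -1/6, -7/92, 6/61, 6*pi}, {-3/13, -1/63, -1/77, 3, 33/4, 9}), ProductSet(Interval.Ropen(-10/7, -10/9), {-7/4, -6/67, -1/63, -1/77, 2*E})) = Union(ProductSet({-10/7, -10/9, -1/6, -7/92, 6/61, 6*pi}, {-3/13, -1/63, -1/77, 3, 33/4, 9}), ProductSet(Interval.Ropen(-10/7, -10/9), {-7/4, -6/67, -1/63, -1/77, 2*E}), ProductSet(Interval.Lopen(-7/92, -5/88), Rationals))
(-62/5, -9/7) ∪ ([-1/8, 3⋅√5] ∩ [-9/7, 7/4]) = (-62/5, -9/7) ∪ [-1/8, 7/4]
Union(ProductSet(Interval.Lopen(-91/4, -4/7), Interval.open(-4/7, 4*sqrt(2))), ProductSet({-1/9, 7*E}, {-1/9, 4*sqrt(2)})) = Union(ProductSet({-1/9, 7*E}, {-1/9, 4*sqrt(2)}), ProductSet(Interval.Lopen(-91/4, -4/7), Interval.open(-4/7, 4*sqrt(2))))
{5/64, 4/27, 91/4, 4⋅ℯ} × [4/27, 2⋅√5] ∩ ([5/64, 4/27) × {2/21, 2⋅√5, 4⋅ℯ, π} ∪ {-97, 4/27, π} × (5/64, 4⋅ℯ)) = ({5/64} × {2⋅√5, π}) ∪ ({4/27} × [4/27, 2⋅√5])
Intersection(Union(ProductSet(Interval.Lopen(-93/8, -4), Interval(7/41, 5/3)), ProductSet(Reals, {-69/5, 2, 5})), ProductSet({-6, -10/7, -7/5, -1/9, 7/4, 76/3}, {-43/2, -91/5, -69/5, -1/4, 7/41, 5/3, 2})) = Union(ProductSet({-6}, {7/41, 5/3}), ProductSet({-6, -10/7, -7/5, -1/9, 7/4, 76/3}, {-69/5, 2}))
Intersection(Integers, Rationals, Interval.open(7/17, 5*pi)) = Range(1, 16, 1)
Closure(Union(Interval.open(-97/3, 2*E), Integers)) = Union(Integers, Interval(-97/3, 2*E))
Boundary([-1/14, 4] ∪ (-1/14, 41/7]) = {-1/14, 41/7}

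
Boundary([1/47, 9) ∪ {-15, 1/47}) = {-15, 1/47, 9}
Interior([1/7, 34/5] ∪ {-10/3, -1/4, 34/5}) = (1/7, 34/5)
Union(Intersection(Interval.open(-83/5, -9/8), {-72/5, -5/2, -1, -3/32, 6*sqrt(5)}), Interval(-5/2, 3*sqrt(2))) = Union({-72/5}, Interval(-5/2, 3*sqrt(2)))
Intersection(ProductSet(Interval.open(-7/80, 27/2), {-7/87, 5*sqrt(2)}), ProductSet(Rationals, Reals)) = ProductSet(Intersection(Interval.open(-7/80, 27/2), Rationals), {-7/87, 5*sqrt(2)})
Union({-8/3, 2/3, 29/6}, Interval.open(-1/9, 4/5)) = Union({-8/3, 29/6}, Interval.open(-1/9, 4/5))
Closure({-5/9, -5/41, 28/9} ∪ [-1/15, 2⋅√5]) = {-5/9, -5/41} ∪ [-1/15, 2⋅√5]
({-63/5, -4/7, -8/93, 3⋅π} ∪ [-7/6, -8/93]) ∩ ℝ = {-63/5, 3⋅π} ∪ [-7/6, -8/93]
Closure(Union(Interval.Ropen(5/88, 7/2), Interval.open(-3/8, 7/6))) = Interval(-3/8, 7/2)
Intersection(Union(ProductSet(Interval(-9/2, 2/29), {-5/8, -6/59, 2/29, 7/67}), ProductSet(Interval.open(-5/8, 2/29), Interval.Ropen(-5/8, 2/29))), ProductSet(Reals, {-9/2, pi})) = EmptySet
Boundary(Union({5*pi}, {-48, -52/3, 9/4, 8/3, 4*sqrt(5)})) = {-48, -52/3, 9/4, 8/3, 4*sqrt(5), 5*pi}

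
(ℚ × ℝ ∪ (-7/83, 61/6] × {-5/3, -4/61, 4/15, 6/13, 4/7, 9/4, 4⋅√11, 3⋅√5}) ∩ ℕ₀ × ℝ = ℕ₀ × ℝ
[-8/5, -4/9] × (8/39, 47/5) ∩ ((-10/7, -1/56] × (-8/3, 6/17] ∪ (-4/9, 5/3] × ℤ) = (-10/7, -4/9] × (8/39, 6/17]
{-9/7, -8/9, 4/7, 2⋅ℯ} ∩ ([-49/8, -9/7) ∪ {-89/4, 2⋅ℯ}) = {2⋅ℯ}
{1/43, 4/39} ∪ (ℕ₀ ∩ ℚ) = ℕ₀ ∪ {1/43, 4/39}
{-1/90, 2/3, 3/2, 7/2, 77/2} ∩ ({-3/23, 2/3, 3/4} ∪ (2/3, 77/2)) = {2/3, 3/2, 7/2}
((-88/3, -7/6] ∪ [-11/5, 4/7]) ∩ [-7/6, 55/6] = [-7/6, 4/7]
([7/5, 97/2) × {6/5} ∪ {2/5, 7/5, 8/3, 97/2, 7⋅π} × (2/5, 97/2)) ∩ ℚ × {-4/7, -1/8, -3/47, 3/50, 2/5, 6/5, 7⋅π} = ((ℚ ∩ [7/5, 97/2)) × {6/5}) ∪ ({2/5, 7/5, 8/3, 97/2} × {6/5, 7⋅π})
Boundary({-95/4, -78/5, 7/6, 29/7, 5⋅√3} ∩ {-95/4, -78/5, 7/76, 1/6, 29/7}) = {-95/4, -78/5, 29/7}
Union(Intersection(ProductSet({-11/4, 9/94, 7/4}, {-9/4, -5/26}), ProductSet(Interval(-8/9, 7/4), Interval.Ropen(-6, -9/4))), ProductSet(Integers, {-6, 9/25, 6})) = ProductSet(Integers, {-6, 9/25, 6})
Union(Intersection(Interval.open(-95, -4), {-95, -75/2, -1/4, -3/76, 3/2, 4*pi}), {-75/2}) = {-75/2}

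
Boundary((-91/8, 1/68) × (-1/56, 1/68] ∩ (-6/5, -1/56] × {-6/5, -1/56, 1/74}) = [-6/5, -1/56] × {1/74}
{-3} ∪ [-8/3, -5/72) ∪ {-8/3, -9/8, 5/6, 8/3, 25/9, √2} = {-3, 5/6, 8/3, 25/9, √2} ∪ [-8/3, -5/72)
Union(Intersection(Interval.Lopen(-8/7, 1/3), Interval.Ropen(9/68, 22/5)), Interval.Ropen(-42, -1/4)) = Union(Interval.Ropen(-42, -1/4), Interval(9/68, 1/3))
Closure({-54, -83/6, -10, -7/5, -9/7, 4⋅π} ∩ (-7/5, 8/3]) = {-9/7}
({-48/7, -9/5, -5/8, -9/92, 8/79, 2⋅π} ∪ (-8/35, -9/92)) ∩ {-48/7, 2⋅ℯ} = {-48/7}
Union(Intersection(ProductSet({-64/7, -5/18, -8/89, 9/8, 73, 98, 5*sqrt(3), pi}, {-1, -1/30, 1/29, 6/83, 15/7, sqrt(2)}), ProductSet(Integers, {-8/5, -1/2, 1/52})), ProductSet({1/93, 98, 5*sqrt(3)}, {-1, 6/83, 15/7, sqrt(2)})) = ProductSet({1/93, 98, 5*sqrt(3)}, {-1, 6/83, 15/7, sqrt(2)})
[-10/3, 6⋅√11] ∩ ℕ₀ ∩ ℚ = {0, 1, …, 19}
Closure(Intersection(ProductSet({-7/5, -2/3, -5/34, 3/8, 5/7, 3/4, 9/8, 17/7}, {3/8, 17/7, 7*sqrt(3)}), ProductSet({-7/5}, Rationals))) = ProductSet({-7/5}, {3/8, 17/7})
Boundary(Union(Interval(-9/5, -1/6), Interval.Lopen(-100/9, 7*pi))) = {-100/9, 7*pi}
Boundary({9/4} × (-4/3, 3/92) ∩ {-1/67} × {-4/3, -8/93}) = ∅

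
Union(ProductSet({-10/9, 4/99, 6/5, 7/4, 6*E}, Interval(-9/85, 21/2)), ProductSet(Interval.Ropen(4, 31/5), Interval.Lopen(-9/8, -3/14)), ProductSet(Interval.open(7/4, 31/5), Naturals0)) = Union(ProductSet({-10/9, 4/99, 6/5, 7/4, 6*E}, Interval(-9/85, 21/2)), ProductSet(Interval.open(7/4, 31/5), Naturals0), ProductSet(Interval.Ropen(4, 31/5), Interval.Lopen(-9/8, -3/14)))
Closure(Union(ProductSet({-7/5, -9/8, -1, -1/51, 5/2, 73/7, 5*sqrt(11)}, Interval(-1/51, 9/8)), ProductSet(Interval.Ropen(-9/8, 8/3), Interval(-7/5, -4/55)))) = Union(ProductSet({-7/5, -9/8, -1, -1/51, 5/2, 73/7, 5*sqrt(11)}, Interval(-1/51, 9/8)), ProductSet(Interval(-9/8, 8/3), Interval(-7/5, -4/55)))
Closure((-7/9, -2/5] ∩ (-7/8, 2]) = [-7/9, -2/5]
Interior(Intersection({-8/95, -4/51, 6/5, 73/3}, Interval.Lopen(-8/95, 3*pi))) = EmptySet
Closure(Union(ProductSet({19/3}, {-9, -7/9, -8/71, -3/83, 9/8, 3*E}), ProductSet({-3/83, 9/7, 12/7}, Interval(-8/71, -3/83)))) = Union(ProductSet({19/3}, {-9, -7/9, -8/71, -3/83, 9/8, 3*E}), ProductSet({-3/83, 9/7, 12/7}, Interval(-8/71, -3/83)))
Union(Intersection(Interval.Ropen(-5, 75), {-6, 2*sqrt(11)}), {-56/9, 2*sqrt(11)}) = {-56/9, 2*sqrt(11)}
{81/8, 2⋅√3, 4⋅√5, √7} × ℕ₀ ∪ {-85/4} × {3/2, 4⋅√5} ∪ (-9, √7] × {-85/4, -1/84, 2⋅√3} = ({-85/4} × {3/2, 4⋅√5}) ∪ ((-9, √7] × {-85/4, -1/84, 2⋅√3}) ∪ ({81/8, 2⋅√3, 4⋅√5, √7} × ℕ₀)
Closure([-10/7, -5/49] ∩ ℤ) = {-1}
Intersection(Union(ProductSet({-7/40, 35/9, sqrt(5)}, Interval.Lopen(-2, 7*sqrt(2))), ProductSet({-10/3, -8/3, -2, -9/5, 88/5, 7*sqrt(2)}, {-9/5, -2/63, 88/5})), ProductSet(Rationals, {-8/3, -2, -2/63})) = ProductSet({-10/3, -8/3, -2, -9/5, -7/40, 35/9, 88/5}, {-2/63})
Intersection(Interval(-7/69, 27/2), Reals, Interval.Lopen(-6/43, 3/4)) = Interval(-7/69, 3/4)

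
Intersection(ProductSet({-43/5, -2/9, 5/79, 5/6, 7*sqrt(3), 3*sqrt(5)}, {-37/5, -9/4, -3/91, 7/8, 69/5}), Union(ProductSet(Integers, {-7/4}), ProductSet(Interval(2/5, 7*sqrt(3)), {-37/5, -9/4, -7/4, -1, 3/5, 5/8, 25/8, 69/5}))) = ProductSet({5/6, 7*sqrt(3), 3*sqrt(5)}, {-37/5, -9/4, 69/5})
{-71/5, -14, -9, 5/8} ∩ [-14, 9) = {-14, -9, 5/8}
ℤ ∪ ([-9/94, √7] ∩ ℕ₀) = ℤ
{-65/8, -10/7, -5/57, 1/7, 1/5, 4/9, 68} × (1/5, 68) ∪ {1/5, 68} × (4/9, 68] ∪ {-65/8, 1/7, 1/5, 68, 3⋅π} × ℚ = ({1/5, 68} × (4/9, 68]) ∪ ({-65/8, 1/7, 1/5, 68, 3⋅π} × ℚ) ∪ ({-65/8, -10/7, -5/57, 1/7, 1/5, 4/9, 68} × (1/5, 68))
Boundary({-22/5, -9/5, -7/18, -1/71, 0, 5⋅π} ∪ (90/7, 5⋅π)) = {-22/5, -9/5, -7/18, -1/71, 0, 90/7, 5⋅π}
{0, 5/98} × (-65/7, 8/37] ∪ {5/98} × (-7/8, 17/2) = ({5/98} × (-7/8, 17/2)) ∪ ({0, 5/98} × (-65/7, 8/37])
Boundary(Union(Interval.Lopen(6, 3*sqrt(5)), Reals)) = EmptySet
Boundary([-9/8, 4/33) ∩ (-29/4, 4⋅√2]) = {-9/8, 4/33}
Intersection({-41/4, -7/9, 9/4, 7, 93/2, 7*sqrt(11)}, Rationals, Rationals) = {-41/4, -7/9, 9/4, 7, 93/2}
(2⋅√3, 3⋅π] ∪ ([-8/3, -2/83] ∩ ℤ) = {-2, -1} ∪ (2⋅√3, 3⋅π]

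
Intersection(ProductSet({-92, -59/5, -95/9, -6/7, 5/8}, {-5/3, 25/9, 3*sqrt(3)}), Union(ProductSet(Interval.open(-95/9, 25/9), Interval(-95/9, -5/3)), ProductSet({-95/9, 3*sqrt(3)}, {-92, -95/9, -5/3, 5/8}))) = ProductSet({-95/9, -6/7, 5/8}, {-5/3})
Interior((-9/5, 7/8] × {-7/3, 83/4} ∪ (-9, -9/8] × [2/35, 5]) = (-9, -9/8) × (2/35, 5)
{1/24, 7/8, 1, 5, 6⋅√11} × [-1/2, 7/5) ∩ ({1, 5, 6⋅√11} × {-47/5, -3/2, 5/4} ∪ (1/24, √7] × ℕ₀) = ({7/8, 1} × {0, 1}) ∪ ({1, 5, 6⋅√11} × {5/4})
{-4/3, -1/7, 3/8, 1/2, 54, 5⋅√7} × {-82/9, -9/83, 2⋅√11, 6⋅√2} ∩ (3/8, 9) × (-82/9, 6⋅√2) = {1/2} × {-9/83, 2⋅√11}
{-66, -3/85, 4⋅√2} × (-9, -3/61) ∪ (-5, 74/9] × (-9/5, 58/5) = ((-5, 74/9] × (-9/5, 58/5)) ∪ ({-66, -3/85, 4⋅√2} × (-9, -3/61))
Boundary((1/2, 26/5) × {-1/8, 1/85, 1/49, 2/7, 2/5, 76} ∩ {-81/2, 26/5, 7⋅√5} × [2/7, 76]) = ∅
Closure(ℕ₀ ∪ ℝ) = ℝ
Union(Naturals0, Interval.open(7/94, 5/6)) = Union(Interval.open(7/94, 5/6), Naturals0)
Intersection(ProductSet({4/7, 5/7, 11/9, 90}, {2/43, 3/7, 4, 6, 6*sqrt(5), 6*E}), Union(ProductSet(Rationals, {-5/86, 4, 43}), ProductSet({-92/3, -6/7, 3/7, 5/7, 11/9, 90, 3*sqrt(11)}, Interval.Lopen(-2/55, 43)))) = Union(ProductSet({5/7, 11/9, 90}, {2/43, 3/7, 4, 6, 6*sqrt(5), 6*E}), ProductSet({4/7, 5/7, 11/9, 90}, {4}))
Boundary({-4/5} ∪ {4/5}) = {-4/5, 4/5}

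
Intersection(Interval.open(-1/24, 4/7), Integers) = Range(0, 1, 1)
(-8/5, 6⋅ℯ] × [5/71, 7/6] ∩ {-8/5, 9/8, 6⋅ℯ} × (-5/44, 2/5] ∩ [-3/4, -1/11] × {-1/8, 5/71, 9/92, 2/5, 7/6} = ∅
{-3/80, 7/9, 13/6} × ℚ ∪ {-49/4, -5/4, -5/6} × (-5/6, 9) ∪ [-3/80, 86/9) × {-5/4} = ({-3/80, 7/9, 13/6} × ℚ) ∪ ([-3/80, 86/9) × {-5/4}) ∪ ({-49/4, -5/4, -5/6} × (-5/6, 9))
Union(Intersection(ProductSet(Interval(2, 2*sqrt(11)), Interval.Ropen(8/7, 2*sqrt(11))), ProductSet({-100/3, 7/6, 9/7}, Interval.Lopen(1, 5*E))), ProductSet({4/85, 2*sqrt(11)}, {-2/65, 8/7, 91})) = ProductSet({4/85, 2*sqrt(11)}, {-2/65, 8/7, 91})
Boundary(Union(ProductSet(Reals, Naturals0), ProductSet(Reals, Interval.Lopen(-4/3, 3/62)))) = ProductSet(Reals, Union(Complement(Naturals0, Interval.open(-4/3, 3/62)), {-4/3, 3/62}))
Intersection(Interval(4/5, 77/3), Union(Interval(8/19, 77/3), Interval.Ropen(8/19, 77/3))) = Interval(4/5, 77/3)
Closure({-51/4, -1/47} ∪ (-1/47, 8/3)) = {-51/4} ∪ [-1/47, 8/3]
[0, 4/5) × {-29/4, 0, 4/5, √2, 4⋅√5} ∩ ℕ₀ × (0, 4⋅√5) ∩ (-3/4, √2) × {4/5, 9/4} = {0} × {4/5}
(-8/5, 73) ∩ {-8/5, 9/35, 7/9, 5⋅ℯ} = {9/35, 7/9, 5⋅ℯ}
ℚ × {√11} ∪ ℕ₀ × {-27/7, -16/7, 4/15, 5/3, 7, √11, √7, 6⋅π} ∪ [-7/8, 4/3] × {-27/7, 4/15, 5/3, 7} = (ℚ × {√11}) ∪ ([-7/8, 4/3] × {-27/7, 4/15, 5/3, 7}) ∪ (ℕ₀ × {-27/7, -16/7, 4/15, 5/3, 7, √11, √7, 6⋅π})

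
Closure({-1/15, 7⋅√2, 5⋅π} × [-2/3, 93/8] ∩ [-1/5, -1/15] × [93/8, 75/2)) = {-1/15} × {93/8}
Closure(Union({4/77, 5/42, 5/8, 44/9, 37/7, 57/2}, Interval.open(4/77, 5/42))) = Union({5/8, 44/9, 37/7, 57/2}, Interval(4/77, 5/42))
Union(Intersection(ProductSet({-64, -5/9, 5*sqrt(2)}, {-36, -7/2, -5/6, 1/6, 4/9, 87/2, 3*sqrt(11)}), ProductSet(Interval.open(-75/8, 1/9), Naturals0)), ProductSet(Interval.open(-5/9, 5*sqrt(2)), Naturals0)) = ProductSet(Interval.open(-5/9, 5*sqrt(2)), Naturals0)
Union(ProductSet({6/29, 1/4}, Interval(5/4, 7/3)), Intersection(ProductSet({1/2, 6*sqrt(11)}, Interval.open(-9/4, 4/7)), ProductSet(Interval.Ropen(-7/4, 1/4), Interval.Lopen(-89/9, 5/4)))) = ProductSet({6/29, 1/4}, Interval(5/4, 7/3))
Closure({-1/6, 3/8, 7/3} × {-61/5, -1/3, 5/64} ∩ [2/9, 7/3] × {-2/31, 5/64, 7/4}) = {3/8, 7/3} × {5/64}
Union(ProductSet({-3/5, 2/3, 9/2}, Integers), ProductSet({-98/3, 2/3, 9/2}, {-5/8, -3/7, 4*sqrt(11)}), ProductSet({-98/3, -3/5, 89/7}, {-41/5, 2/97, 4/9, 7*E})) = Union(ProductSet({-98/3, -3/5, 89/7}, {-41/5, 2/97, 4/9, 7*E}), ProductSet({-98/3, 2/3, 9/2}, {-5/8, -3/7, 4*sqrt(11)}), ProductSet({-3/5, 2/3, 9/2}, Integers))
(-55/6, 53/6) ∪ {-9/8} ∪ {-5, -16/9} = (-55/6, 53/6)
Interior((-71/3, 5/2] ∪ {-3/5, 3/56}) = (-71/3, 5/2)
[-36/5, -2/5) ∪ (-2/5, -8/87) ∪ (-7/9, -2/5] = [-36/5, -8/87)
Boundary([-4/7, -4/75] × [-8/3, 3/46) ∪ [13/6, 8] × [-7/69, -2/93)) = ({-4/7, -4/75} × [-8/3, 3/46]) ∪ ({13/6, 8} × [-7/69, -2/93]) ∪ ([-4/7, -4/75] × {-8/3, 3/46}) ∪ ([13/6, 8] × {-7/69, -2/93})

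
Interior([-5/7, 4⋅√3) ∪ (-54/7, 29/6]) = (-54/7, 4⋅√3)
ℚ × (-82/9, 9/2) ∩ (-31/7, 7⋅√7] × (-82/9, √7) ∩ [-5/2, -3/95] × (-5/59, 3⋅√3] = (ℚ ∩ [-5/2, -3/95]) × (-5/59, √7)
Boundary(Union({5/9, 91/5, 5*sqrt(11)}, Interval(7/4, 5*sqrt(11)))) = {5/9, 7/4, 91/5, 5*sqrt(11)}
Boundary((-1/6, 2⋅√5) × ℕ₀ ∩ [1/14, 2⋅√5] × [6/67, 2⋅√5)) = [1/14, 2⋅√5] × {1, 2, 3, 4}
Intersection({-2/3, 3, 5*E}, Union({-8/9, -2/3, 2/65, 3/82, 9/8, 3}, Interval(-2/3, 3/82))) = {-2/3, 3}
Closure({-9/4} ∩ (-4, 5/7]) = {-9/4}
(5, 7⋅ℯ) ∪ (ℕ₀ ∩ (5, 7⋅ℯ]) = (5, 7⋅ℯ) ∪ {6, 7, …, 19}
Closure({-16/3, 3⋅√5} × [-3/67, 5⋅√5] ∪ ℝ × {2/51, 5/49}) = (ℝ × {2/51, 5/49}) ∪ ({-16/3, 3⋅√5} × [-3/67, 5⋅√5])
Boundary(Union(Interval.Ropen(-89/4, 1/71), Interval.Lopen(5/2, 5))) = {-89/4, 1/71, 5/2, 5}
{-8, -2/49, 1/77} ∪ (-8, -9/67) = [-8, -9/67) ∪ {-2/49, 1/77}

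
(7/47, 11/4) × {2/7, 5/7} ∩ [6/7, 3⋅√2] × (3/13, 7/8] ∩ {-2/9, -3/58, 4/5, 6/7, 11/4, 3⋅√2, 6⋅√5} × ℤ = ∅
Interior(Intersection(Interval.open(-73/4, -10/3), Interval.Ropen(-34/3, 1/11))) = Interval.open(-34/3, -10/3)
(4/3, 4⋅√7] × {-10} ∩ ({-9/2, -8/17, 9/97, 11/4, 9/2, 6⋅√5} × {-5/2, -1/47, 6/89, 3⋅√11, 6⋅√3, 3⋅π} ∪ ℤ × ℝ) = {2, 3, …, 10} × {-10}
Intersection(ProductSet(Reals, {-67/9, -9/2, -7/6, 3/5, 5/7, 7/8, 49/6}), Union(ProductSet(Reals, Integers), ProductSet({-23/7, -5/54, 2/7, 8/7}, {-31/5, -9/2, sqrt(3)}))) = ProductSet({-23/7, -5/54, 2/7, 8/7}, {-9/2})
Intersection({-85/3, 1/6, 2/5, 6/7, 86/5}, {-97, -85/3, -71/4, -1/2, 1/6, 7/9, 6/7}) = {-85/3, 1/6, 6/7}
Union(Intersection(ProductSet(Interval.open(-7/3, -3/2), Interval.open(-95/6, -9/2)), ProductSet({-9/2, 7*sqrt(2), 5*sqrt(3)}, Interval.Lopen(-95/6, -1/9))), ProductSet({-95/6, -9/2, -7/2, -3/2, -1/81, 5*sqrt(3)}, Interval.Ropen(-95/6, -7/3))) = ProductSet({-95/6, -9/2, -7/2, -3/2, -1/81, 5*sqrt(3)}, Interval.Ropen(-95/6, -7/3))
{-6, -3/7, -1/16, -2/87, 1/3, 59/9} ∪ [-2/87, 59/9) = {-6, -3/7, -1/16} ∪ [-2/87, 59/9]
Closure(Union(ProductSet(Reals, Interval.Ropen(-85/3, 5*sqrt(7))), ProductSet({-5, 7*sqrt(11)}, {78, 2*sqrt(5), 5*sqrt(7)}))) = Union(ProductSet({-5, 7*sqrt(11)}, {78, 2*sqrt(5), 5*sqrt(7)}), ProductSet(Reals, Interval(-85/3, 5*sqrt(7))))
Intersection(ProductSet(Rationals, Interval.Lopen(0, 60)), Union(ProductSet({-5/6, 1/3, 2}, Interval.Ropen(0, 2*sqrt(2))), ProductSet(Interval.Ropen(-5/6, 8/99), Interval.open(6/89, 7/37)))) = Union(ProductSet({-5/6, 1/3, 2}, Interval.open(0, 2*sqrt(2))), ProductSet(Intersection(Interval.Ropen(-5/6, 8/99), Rationals), Interval.open(6/89, 7/37)))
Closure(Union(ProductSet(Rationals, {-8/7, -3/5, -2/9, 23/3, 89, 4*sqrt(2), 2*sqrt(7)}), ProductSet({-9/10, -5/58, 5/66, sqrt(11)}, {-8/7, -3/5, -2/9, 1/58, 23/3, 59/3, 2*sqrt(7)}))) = Union(ProductSet({-9/10, -5/58, 5/66, sqrt(11)}, {-8/7, -3/5, -2/9, 1/58, 23/3, 59/3, 2*sqrt(7)}), ProductSet(Reals, {-8/7, -3/5, -2/9, 23/3, 89, 4*sqrt(2), 2*sqrt(7)}))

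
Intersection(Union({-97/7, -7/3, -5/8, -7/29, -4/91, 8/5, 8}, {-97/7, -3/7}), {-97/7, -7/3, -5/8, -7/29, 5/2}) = {-97/7, -7/3, -5/8, -7/29}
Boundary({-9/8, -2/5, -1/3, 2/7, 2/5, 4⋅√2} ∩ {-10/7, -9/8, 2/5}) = {-9/8, 2/5}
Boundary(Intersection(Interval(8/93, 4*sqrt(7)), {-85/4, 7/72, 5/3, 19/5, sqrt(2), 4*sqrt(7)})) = {7/72, 5/3, 19/5, sqrt(2), 4*sqrt(7)}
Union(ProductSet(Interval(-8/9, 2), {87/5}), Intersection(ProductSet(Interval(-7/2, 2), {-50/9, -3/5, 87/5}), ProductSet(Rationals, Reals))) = Union(ProductSet(Intersection(Interval(-7/2, 2), Rationals), {-50/9, -3/5, 87/5}), ProductSet(Interval(-8/9, 2), {87/5}))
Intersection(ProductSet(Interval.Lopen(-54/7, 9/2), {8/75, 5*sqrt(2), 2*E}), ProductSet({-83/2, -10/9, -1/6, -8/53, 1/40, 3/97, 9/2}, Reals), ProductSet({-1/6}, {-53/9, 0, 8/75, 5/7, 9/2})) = ProductSet({-1/6}, {8/75})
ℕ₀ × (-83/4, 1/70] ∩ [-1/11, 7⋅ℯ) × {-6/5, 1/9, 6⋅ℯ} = {0, 1, …, 19} × {-6/5}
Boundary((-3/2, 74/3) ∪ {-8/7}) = {-3/2, 74/3}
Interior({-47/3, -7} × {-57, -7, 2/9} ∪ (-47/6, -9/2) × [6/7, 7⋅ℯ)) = (-47/6, -9/2) × (6/7, 7⋅ℯ)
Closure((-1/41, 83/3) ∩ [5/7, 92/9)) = [5/7, 92/9]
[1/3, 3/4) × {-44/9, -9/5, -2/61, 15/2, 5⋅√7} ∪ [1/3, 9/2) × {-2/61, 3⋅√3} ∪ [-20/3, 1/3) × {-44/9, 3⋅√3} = ([-20/3, 1/3) × {-44/9, 3⋅√3}) ∪ ([1/3, 9/2) × {-2/61, 3⋅√3}) ∪ ([1/3, 3/4) × {-44/9, -9/5, -2/61, 15/2, 5⋅√7})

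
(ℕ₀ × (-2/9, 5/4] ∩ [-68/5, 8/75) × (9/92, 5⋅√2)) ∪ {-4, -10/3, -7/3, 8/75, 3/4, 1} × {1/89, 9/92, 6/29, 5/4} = ({0} × (9/92, 5/4]) ∪ ({-4, -10/3, -7/3, 8/75, 3/4, 1} × {1/89, 9/92, 6/29, 5/4})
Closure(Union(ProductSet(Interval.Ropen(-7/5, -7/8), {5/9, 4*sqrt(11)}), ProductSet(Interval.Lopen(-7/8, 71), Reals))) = Union(ProductSet(Interval(-7/5, -7/8), {5/9, 4*sqrt(11)}), ProductSet(Interval(-7/8, 71), Reals))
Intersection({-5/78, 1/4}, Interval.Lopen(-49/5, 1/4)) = {-5/78, 1/4}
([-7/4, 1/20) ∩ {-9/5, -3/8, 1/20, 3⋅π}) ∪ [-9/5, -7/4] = [-9/5, -7/4] ∪ {-3/8}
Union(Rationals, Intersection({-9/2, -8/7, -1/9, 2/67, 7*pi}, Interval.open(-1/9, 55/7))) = Rationals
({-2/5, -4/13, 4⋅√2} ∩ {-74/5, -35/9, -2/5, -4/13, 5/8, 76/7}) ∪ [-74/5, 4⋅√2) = [-74/5, 4⋅√2)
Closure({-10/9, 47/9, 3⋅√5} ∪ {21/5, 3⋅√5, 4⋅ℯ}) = {-10/9, 21/5, 47/9, 3⋅√5, 4⋅ℯ}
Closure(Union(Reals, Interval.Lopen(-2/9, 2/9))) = Interval(-oo, oo)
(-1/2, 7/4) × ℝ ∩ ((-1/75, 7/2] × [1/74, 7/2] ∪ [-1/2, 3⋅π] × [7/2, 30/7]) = ((-1/2, 7/4) × [7/2, 30/7]) ∪ ((-1/75, 7/4) × [1/74, 7/2])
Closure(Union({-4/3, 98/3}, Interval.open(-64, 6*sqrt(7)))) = Union({98/3}, Interval(-64, 6*sqrt(7)))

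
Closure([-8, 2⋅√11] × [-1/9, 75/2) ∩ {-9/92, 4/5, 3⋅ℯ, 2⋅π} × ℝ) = {-9/92, 4/5, 2⋅π} × [-1/9, 75/2]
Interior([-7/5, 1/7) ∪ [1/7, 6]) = (-7/5, 6)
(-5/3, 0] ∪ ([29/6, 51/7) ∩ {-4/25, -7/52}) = (-5/3, 0]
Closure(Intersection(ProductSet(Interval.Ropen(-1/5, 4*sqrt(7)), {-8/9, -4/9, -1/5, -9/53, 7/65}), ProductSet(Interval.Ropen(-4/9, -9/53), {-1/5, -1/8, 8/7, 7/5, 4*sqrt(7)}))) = ProductSet(Interval(-1/5, -9/53), {-1/5})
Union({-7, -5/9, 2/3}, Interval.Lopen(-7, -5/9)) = Union({2/3}, Interval(-7, -5/9))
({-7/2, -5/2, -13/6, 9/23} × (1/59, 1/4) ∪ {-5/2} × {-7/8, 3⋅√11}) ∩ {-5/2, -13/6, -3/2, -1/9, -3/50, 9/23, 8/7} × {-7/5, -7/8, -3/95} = {-5/2} × {-7/8}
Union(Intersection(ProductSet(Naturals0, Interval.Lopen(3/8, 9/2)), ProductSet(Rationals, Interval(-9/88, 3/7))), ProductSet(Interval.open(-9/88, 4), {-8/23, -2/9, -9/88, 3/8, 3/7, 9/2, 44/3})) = Union(ProductSet(Interval.open(-9/88, 4), {-8/23, -2/9, -9/88, 3/8, 3/7, 9/2, 44/3}), ProductSet(Naturals0, Interval.Lopen(3/8, 3/7)))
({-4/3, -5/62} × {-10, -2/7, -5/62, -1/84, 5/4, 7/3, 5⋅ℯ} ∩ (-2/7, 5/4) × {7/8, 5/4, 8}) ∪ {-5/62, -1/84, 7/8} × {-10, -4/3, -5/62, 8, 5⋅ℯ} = ({-5/62} × {5/4}) ∪ ({-5/62, -1/84, 7/8} × {-10, -4/3, -5/62, 8, 5⋅ℯ})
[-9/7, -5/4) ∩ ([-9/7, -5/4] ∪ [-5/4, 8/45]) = [-9/7, -5/4)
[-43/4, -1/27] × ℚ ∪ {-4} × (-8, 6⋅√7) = ([-43/4, -1/27] × ℚ) ∪ ({-4} × (-8, 6⋅√7))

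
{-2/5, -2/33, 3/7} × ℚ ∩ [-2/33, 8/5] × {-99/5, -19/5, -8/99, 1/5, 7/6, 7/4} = {-2/33, 3/7} × {-99/5, -19/5, -8/99, 1/5, 7/6, 7/4}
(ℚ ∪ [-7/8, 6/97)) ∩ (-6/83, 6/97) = (-6/83, 6/97) ∪ (ℚ ∩ (-6/83, 6/97))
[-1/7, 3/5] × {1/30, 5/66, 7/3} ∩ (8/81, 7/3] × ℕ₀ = ∅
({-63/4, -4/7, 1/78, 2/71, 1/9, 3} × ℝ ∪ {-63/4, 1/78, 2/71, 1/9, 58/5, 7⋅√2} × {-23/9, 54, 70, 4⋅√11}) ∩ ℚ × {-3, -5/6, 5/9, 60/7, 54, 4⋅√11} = ({-63/4, 1/78, 2/71, 1/9, 58/5} × {54, 4⋅√11}) ∪ ({-63/4, -4/7, 1/78, 2/71, 1/9, 3} × {-3, -5/6, 5/9, 60/7, 54, 4⋅√11})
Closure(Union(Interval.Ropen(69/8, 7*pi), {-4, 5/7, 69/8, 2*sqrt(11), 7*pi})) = Union({-4, 5/7, 2*sqrt(11)}, Interval(69/8, 7*pi))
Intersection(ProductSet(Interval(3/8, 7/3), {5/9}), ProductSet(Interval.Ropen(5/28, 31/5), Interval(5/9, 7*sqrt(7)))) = ProductSet(Interval(3/8, 7/3), {5/9})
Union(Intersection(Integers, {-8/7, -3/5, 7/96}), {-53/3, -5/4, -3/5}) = {-53/3, -5/4, -3/5}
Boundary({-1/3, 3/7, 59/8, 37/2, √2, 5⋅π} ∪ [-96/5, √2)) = {-96/5, 59/8, 37/2, √2, 5⋅π}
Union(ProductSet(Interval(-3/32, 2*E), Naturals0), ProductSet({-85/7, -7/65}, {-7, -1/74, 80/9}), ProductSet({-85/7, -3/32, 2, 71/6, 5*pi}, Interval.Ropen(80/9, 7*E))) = Union(ProductSet({-85/7, -7/65}, {-7, -1/74, 80/9}), ProductSet({-85/7, -3/32, 2, 71/6, 5*pi}, Interval.Ropen(80/9, 7*E)), ProductSet(Interval(-3/32, 2*E), Naturals0))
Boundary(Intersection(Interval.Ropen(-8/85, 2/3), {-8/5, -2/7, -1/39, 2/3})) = {-1/39}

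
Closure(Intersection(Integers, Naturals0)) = Naturals0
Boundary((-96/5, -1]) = {-96/5, -1}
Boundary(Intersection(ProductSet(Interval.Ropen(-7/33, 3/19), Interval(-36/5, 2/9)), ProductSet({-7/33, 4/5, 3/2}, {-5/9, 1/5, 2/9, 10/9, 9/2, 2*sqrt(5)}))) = ProductSet({-7/33}, {-5/9, 1/5, 2/9})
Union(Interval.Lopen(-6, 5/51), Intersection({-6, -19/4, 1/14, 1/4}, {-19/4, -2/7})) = Interval.Lopen(-6, 5/51)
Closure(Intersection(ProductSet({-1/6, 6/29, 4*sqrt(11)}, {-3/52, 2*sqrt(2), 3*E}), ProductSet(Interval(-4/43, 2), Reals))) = ProductSet({6/29}, {-3/52, 2*sqrt(2), 3*E})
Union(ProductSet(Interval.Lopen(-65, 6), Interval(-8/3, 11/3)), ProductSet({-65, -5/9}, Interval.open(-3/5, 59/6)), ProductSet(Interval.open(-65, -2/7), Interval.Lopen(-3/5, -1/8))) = Union(ProductSet({-65, -5/9}, Interval.open(-3/5, 59/6)), ProductSet(Interval.Lopen(-65, 6), Interval(-8/3, 11/3)))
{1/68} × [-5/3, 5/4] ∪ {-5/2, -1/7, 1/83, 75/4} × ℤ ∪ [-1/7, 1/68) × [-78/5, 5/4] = ({-5/2, -1/7, 1/83, 75/4} × ℤ) ∪ ({1/68} × [-5/3, 5/4]) ∪ ([-1/7, 1/68) × [-78/5, 5/4])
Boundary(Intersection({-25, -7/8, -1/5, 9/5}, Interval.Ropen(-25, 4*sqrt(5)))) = {-25, -7/8, -1/5, 9/5}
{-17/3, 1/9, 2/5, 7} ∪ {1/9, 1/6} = {-17/3, 1/9, 1/6, 2/5, 7}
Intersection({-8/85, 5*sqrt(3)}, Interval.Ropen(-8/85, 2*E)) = {-8/85}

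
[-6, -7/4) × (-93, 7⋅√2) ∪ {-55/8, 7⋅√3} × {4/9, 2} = ({-55/8, 7⋅√3} × {4/9, 2}) ∪ ([-6, -7/4) × (-93, 7⋅√2))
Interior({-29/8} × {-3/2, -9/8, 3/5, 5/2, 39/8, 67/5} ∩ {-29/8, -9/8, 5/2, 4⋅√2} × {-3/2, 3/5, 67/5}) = ∅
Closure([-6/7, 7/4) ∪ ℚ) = ℚ ∪ (-∞, ∞)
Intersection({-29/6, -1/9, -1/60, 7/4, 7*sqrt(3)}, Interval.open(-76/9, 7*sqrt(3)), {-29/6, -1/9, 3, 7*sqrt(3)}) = {-29/6, -1/9}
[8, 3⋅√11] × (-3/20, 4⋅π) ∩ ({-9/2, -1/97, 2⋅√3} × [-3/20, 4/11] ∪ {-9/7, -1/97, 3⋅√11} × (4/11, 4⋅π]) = {3⋅√11} × (4/11, 4⋅π)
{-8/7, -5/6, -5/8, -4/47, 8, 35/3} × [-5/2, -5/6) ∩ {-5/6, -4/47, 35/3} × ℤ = {-5/6, -4/47, 35/3} × {-2, -1}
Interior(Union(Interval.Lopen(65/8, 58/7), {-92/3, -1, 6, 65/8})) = Interval.open(65/8, 58/7)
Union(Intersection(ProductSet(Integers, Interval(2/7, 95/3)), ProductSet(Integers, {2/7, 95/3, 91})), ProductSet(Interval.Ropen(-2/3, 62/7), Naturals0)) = Union(ProductSet(Integers, {2/7, 95/3}), ProductSet(Interval.Ropen(-2/3, 62/7), Naturals0))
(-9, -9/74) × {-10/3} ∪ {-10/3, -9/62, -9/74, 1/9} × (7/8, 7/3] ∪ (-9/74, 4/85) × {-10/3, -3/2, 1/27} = ((-9, -9/74) × {-10/3}) ∪ ((-9/74, 4/85) × {-10/3, -3/2, 1/27}) ∪ ({-10/3, -9/62, -9/74, 1/9} × (7/8, 7/3])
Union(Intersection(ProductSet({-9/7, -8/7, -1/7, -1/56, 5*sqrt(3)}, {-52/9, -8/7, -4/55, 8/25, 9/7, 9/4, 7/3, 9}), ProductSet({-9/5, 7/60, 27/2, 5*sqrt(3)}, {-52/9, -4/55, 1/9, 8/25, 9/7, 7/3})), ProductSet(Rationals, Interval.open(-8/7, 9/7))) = Union(ProductSet({5*sqrt(3)}, {-52/9, -4/55, 8/25, 9/7, 7/3}), ProductSet(Rationals, Interval.open(-8/7, 9/7)))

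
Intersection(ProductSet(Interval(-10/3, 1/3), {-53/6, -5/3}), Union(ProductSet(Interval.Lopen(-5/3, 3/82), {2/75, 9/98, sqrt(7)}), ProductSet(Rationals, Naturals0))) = EmptySet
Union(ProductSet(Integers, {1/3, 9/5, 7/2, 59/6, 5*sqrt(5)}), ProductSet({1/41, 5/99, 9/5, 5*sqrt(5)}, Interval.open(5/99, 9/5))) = Union(ProductSet({1/41, 5/99, 9/5, 5*sqrt(5)}, Interval.open(5/99, 9/5)), ProductSet(Integers, {1/3, 9/5, 7/2, 59/6, 5*sqrt(5)}))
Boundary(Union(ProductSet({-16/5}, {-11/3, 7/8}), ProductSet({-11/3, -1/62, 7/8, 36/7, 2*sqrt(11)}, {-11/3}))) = Union(ProductSet({-16/5}, {-11/3, 7/8}), ProductSet({-11/3, -1/62, 7/8, 36/7, 2*sqrt(11)}, {-11/3}))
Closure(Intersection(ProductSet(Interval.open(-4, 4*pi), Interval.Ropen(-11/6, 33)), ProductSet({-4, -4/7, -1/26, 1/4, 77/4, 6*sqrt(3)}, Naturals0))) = ProductSet({-4/7, -1/26, 1/4, 6*sqrt(3)}, Range(0, 33, 1))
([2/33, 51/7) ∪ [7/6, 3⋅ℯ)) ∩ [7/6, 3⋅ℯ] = [7/6, 3⋅ℯ)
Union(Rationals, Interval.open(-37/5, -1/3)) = Union(Interval(-37/5, -1/3), Rationals)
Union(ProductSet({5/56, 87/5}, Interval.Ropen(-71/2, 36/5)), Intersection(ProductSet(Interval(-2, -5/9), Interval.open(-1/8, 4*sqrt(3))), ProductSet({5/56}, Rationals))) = ProductSet({5/56, 87/5}, Interval.Ropen(-71/2, 36/5))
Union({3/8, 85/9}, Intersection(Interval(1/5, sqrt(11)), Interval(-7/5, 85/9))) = Union({85/9}, Interval(1/5, sqrt(11)))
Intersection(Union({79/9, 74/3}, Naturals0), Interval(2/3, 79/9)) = Union({79/9}, Range(1, 9, 1))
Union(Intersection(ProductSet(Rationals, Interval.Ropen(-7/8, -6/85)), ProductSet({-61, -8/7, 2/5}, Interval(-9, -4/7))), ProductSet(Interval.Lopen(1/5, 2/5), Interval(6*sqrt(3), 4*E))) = Union(ProductSet({-61, -8/7, 2/5}, Interval(-7/8, -4/7)), ProductSet(Interval.Lopen(1/5, 2/5), Interval(6*sqrt(3), 4*E)))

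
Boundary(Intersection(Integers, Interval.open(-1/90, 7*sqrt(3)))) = Range(0, 13, 1)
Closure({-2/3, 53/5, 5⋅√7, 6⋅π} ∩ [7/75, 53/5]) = {53/5}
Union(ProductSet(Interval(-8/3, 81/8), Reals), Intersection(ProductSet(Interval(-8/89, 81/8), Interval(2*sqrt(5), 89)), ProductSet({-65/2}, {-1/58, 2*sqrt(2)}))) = ProductSet(Interval(-8/3, 81/8), Reals)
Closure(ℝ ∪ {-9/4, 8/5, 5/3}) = ℝ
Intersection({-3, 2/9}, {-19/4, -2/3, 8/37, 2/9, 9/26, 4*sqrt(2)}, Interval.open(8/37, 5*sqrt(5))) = {2/9}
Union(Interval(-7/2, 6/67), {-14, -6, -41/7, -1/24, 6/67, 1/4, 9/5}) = Union({-14, -6, -41/7, 1/4, 9/5}, Interval(-7/2, 6/67))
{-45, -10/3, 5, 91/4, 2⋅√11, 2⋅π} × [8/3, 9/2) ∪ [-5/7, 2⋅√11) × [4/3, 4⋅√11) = ({-45, -10/3, 5, 91/4, 2⋅√11, 2⋅π} × [8/3, 9/2)) ∪ ([-5/7, 2⋅√11) × [4/3, 4⋅√11))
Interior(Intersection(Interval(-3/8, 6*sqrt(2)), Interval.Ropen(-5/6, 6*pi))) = Interval.open(-3/8, 6*sqrt(2))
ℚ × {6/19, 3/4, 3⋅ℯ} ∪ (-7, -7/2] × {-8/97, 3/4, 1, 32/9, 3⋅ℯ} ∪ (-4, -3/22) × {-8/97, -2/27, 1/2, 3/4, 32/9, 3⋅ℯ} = (ℚ × {6/19, 3/4, 3⋅ℯ}) ∪ ((-7, -7/2] × {-8/97, 3/4, 1, 32/9, 3⋅ℯ}) ∪ ((-4, -3/22) × {-8/97, -2/27, 1/2, 3/4, 32/9, 3⋅ℯ})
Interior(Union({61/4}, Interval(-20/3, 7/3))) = Interval.open(-20/3, 7/3)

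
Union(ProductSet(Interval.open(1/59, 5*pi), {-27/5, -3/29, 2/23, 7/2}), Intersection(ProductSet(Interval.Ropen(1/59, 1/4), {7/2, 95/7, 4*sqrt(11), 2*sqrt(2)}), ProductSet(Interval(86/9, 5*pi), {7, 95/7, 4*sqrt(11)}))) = ProductSet(Interval.open(1/59, 5*pi), {-27/5, -3/29, 2/23, 7/2})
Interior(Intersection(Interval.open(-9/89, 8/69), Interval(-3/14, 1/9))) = Interval.open(-9/89, 1/9)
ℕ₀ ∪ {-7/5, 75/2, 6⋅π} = {-7/5, 75/2, 6⋅π} ∪ ℕ₀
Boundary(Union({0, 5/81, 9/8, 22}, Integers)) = Union({5/81, 9/8}, Integers)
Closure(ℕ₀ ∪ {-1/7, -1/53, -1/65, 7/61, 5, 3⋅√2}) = {-1/7, -1/53, -1/65, 7/61, 3⋅√2} ∪ ℕ₀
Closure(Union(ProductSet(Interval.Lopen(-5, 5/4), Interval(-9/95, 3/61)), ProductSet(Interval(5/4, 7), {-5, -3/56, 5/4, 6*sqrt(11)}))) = Union(ProductSet(Interval(-5, 5/4), Interval(-9/95, 3/61)), ProductSet(Interval(5/4, 7), {-5, -3/56, 5/4, 6*sqrt(11)}))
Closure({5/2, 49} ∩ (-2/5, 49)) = {5/2}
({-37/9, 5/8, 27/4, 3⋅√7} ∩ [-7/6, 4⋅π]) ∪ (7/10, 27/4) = {5/8, 3⋅√7} ∪ (7/10, 27/4]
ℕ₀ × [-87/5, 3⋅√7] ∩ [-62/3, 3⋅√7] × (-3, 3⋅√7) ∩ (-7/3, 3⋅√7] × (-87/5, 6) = {0, 1, …, 7} × (-3, 6)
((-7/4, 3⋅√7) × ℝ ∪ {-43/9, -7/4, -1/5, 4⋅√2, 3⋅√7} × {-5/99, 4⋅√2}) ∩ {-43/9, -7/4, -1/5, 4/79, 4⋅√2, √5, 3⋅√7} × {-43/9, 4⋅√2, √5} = ({-43/9, -7/4, -1/5, 4⋅√2, 3⋅√7} × {4⋅√2}) ∪ ({-1/5, 4/79, 4⋅√2, √5} × {-43/9, 4⋅√2, √5})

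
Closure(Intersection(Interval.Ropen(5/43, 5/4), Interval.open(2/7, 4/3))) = Interval(2/7, 5/4)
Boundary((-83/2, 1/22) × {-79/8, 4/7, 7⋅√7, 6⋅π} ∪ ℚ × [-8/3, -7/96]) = (ℝ × [-8/3, -7/96]) ∪ ([-83/2, 1/22] × {-79/8, 4/7, 7⋅√7, 6⋅π})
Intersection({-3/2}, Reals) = {-3/2}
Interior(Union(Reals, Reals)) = Reals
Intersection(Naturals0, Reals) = Naturals0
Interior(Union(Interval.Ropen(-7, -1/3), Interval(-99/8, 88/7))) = Interval.open(-99/8, 88/7)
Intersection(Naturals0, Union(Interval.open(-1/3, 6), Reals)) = Naturals0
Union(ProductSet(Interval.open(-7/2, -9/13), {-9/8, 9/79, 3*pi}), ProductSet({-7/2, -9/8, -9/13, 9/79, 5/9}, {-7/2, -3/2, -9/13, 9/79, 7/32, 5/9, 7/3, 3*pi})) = Union(ProductSet({-7/2, -9/8, -9/13, 9/79, 5/9}, {-7/2, -3/2, -9/13, 9/79, 7/32, 5/9, 7/3, 3*pi}), ProductSet(Interval.open(-7/2, -9/13), {-9/8, 9/79, 3*pi}))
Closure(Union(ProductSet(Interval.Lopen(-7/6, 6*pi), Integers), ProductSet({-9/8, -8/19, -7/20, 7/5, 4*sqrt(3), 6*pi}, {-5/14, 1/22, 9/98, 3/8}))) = Union(ProductSet({-9/8, -8/19, -7/20, 7/5, 4*sqrt(3), 6*pi}, {-5/14, 1/22, 9/98, 3/8}), ProductSet(Interval(-7/6, 6*pi), Integers))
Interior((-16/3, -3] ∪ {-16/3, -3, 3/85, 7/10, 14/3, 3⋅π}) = (-16/3, -3)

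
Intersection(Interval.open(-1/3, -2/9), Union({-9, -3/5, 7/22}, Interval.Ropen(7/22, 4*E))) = EmptySet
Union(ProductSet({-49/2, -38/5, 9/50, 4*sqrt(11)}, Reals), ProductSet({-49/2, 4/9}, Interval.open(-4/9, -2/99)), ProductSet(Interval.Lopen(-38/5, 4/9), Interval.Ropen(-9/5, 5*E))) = Union(ProductSet({-49/2, 4/9}, Interval.open(-4/9, -2/99)), ProductSet({-49/2, -38/5, 9/50, 4*sqrt(11)}, Reals), ProductSet(Interval.Lopen(-38/5, 4/9), Interval.Ropen(-9/5, 5*E)))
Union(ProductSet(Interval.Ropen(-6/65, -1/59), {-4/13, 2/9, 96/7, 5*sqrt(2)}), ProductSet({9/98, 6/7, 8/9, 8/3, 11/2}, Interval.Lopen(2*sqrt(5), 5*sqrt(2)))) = Union(ProductSet({9/98, 6/7, 8/9, 8/3, 11/2}, Interval.Lopen(2*sqrt(5), 5*sqrt(2))), ProductSet(Interval.Ropen(-6/65, -1/59), {-4/13, 2/9, 96/7, 5*sqrt(2)}))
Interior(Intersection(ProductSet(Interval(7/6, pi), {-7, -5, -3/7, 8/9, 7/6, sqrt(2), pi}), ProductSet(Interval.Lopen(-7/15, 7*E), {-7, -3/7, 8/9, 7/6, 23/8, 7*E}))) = EmptySet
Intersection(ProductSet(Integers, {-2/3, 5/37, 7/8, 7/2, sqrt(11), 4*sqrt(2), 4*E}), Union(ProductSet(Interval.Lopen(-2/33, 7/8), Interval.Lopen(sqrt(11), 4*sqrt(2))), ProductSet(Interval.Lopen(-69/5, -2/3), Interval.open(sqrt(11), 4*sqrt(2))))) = Union(ProductSet(Range(-13, 0, 1), {7/2}), ProductSet(Range(0, 1, 1), {7/2, 4*sqrt(2)}))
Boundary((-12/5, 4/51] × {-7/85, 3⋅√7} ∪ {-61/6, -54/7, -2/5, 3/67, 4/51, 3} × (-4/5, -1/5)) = ({-61/6, -54/7, -2/5, 3/67, 4/51, 3} × [-4/5, -1/5]) ∪ ([-12/5, 4/51] × {-7/85, 3⋅√7})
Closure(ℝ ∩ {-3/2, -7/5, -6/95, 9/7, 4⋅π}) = {-3/2, -7/5, -6/95, 9/7, 4⋅π}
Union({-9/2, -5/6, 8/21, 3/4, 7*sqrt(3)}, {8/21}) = {-9/2, -5/6, 8/21, 3/4, 7*sqrt(3)}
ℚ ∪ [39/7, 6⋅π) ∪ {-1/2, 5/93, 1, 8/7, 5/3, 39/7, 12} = ℚ ∪ [39/7, 6⋅π)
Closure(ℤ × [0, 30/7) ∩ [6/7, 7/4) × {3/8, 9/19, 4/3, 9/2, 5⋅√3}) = {1} × {3/8, 9/19, 4/3}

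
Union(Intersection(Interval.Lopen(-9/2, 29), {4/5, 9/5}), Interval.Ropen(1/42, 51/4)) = Interval.Ropen(1/42, 51/4)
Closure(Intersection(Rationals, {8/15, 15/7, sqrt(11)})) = {8/15, 15/7}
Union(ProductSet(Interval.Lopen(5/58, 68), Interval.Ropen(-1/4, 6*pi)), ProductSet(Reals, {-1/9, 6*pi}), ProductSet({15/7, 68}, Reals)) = Union(ProductSet({15/7, 68}, Reals), ProductSet(Interval.Lopen(5/58, 68), Interval.Ropen(-1/4, 6*pi)), ProductSet(Reals, {-1/9, 6*pi}))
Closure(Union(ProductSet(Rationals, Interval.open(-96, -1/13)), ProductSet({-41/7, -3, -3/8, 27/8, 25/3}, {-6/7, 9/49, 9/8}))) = Union(ProductSet({-41/7, -3, -3/8, 27/8, 25/3}, {-6/7, 9/49, 9/8}), ProductSet(Reals, Interval(-96, -1/13)))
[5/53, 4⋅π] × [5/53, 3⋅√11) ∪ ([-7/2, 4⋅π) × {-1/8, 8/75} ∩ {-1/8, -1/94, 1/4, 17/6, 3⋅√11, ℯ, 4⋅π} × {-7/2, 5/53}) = [5/53, 4⋅π] × [5/53, 3⋅√11)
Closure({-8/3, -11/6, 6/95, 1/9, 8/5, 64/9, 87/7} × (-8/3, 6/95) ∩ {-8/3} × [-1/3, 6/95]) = {-8/3} × [-1/3, 6/95]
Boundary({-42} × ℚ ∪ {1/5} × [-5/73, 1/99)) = ({-42} × ℝ) ∪ ({1/5} × [-5/73, 1/99])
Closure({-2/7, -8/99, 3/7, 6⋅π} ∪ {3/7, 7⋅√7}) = {-2/7, -8/99, 3/7, 7⋅√7, 6⋅π}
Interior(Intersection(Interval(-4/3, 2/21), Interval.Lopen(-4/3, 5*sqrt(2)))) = Interval.open(-4/3, 2/21)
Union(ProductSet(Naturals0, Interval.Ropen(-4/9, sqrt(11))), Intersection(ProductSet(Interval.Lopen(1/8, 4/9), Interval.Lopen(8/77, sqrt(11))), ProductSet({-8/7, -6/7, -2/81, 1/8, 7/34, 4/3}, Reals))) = Union(ProductSet({7/34}, Interval.Lopen(8/77, sqrt(11))), ProductSet(Naturals0, Interval.Ropen(-4/9, sqrt(11))))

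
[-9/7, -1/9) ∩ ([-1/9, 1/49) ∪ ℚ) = ℚ ∩ [-9/7, -1/9)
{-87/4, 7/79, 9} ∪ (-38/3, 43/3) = {-87/4} ∪ (-38/3, 43/3)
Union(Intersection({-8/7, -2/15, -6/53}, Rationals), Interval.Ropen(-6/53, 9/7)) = Union({-8/7, -2/15}, Interval.Ropen(-6/53, 9/7))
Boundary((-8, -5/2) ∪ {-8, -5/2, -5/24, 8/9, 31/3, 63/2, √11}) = {-8, -5/2, -5/24, 8/9, 31/3, 63/2, √11}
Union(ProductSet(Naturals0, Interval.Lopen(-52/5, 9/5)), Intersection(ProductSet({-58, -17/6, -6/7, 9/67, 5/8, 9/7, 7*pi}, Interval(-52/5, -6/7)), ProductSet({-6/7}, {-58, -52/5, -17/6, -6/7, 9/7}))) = Union(ProductSet({-6/7}, {-52/5, -17/6, -6/7}), ProductSet(Naturals0, Interval.Lopen(-52/5, 9/5)))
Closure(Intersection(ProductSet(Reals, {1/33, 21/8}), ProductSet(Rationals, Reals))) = ProductSet(Reals, {1/33, 21/8})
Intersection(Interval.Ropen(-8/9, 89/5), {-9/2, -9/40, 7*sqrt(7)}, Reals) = {-9/40}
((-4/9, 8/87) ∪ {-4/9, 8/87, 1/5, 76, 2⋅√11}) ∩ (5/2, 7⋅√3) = {2⋅√11}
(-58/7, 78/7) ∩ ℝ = (-58/7, 78/7)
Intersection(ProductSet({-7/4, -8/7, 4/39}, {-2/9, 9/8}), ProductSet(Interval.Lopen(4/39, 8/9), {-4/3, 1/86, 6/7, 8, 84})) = EmptySet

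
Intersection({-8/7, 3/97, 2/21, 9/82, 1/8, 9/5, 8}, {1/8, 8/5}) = {1/8}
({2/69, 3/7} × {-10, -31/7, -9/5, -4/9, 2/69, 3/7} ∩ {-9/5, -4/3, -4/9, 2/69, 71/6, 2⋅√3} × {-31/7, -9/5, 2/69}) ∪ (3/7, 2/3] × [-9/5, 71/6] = ({2/69} × {-31/7, -9/5, 2/69}) ∪ ((3/7, 2/3] × [-9/5, 71/6])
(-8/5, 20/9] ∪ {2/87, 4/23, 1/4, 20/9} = (-8/5, 20/9]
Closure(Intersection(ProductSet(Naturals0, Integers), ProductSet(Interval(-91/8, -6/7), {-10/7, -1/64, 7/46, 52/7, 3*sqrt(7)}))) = EmptySet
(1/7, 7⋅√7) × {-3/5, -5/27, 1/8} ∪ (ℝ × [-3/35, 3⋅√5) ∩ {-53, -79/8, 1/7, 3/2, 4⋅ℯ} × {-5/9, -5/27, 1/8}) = ({-53, -79/8, 1/7, 3/2, 4⋅ℯ} × {1/8}) ∪ ((1/7, 7⋅√7) × {-3/5, -5/27, 1/8})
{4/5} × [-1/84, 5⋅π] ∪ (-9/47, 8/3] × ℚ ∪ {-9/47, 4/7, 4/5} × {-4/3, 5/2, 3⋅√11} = ((-9/47, 8/3] × ℚ) ∪ ({4/5} × [-1/84, 5⋅π]) ∪ ({-9/47, 4/7, 4/5} × {-4/3, 5/2, 3⋅√11})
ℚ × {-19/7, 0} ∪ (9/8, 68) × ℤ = (ℚ × {-19/7, 0}) ∪ ((9/8, 68) × ℤ)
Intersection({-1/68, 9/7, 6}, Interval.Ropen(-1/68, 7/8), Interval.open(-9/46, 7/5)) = {-1/68}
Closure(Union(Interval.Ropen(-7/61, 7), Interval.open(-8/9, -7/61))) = Interval(-8/9, 7)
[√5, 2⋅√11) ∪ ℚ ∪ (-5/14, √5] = ℚ ∪ [-5/14, 2⋅√11)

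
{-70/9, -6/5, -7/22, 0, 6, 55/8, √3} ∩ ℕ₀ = {0, 6}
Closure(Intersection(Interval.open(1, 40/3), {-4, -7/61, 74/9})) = {74/9}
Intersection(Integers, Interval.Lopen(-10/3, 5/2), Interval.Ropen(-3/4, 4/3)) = Range(0, 2, 1)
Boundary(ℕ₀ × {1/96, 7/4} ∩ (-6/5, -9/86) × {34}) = ∅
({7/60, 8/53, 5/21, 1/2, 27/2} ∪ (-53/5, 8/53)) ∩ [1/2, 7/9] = {1/2}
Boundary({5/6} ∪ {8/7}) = {5/6, 8/7}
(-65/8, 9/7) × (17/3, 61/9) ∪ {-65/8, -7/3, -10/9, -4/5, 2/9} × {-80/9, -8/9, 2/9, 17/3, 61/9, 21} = ((-65/8, 9/7) × (17/3, 61/9)) ∪ ({-65/8, -7/3, -10/9, -4/5, 2/9} × {-80/9, -8/9, 2/9, 17/3, 61/9, 21})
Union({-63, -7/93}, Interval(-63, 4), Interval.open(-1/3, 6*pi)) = Interval.Ropen(-63, 6*pi)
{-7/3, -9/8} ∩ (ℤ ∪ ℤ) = ∅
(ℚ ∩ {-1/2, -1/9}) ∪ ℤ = ℤ ∪ {-1/2, -1/9}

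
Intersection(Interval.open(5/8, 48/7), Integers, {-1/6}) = EmptySet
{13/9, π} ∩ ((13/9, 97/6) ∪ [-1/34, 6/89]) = {π}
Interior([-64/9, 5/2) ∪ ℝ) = (-∞, ∞)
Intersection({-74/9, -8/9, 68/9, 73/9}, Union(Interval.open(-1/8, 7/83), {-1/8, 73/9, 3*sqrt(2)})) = {73/9}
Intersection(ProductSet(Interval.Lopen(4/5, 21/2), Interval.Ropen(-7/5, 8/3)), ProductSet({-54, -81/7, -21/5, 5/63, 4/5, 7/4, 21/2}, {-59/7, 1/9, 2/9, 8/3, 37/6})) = ProductSet({7/4, 21/2}, {1/9, 2/9})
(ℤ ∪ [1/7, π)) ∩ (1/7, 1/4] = (1/7, 1/4]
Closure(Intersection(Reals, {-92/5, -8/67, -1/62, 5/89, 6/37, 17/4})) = {-92/5, -8/67, -1/62, 5/89, 6/37, 17/4}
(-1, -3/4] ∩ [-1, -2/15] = (-1, -3/4]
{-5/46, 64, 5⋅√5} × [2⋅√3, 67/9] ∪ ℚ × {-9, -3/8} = (ℚ × {-9, -3/8}) ∪ ({-5/46, 64, 5⋅√5} × [2⋅√3, 67/9])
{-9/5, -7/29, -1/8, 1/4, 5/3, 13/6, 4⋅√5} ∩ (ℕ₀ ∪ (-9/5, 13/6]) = {-7/29, -1/8, 1/4, 5/3, 13/6}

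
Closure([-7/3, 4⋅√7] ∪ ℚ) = ℚ ∪ (-∞, ∞)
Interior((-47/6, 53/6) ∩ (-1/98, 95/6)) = (-1/98, 53/6)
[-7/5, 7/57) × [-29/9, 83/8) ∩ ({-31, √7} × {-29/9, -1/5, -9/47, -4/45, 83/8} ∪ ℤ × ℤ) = {-1, 0} × {-3, -2, …, 10}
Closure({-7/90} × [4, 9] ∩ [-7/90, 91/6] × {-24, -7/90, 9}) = {-7/90} × {9}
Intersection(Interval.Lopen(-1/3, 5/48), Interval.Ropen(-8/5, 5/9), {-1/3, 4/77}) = {4/77}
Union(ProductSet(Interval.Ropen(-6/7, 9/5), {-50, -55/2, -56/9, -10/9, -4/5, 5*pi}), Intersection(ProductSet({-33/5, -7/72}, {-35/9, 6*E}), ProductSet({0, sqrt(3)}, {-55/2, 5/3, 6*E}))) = ProductSet(Interval.Ropen(-6/7, 9/5), {-50, -55/2, -56/9, -10/9, -4/5, 5*pi})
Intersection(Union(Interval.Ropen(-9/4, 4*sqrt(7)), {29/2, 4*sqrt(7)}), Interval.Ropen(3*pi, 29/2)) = Interval(3*pi, 4*sqrt(7))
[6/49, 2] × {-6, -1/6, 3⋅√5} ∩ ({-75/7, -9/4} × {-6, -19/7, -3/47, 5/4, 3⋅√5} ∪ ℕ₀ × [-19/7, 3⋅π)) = {1, 2} × {-1/6, 3⋅√5}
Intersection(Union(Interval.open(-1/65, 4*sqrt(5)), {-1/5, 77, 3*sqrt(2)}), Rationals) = Union({-1/5, 77}, Intersection(Interval.open(-1/65, 4*sqrt(5)), Rationals))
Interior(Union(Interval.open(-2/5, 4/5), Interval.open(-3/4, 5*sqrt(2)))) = Interval.open(-3/4, 5*sqrt(2))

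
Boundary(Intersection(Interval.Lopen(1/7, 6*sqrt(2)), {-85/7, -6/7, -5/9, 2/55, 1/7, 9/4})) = {9/4}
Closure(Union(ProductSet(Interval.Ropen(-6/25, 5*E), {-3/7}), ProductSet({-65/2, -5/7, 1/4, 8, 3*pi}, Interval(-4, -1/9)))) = Union(ProductSet({-65/2, -5/7, 1/4, 8, 3*pi}, Interval(-4, -1/9)), ProductSet(Interval(-6/25, 5*E), {-3/7}))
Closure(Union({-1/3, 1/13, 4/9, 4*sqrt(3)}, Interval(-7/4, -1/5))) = Union({1/13, 4/9, 4*sqrt(3)}, Interval(-7/4, -1/5))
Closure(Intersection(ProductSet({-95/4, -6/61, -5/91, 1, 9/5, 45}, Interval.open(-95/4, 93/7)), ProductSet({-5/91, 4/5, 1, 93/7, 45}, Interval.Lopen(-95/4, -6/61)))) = ProductSet({-5/91, 1, 45}, Interval(-95/4, -6/61))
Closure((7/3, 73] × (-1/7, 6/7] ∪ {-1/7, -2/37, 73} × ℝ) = ({-1/7, -2/37, 73} × ℝ) ∪ ({7/3, 73} × [-1/7, 6/7]) ∪ ([7/3, 73] × {-1/7, 6/7}) ∪ ((7/3, 73] × (-1/7, 6/7])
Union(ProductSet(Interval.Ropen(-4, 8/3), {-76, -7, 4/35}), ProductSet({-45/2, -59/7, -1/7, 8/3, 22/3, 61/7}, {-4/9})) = Union(ProductSet({-45/2, -59/7, -1/7, 8/3, 22/3, 61/7}, {-4/9}), ProductSet(Interval.Ropen(-4, 8/3), {-76, -7, 4/35}))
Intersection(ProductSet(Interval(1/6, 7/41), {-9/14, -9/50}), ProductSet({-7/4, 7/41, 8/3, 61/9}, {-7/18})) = EmptySet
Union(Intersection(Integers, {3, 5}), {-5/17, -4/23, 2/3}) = {-5/17, -4/23, 2/3, 3, 5}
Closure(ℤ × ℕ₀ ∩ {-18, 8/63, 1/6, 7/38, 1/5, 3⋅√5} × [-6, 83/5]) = {-18} × {0, 1, …, 16}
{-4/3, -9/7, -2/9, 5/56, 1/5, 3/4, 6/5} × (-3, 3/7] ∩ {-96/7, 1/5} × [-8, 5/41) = {1/5} × (-3, 5/41)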